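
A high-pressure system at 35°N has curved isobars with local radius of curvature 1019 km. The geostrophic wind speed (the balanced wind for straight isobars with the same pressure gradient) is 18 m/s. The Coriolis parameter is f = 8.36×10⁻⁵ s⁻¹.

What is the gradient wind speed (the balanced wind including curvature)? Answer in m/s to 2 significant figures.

Around a high, pressure-gradient force acts outward with centrifugal, so Coriolis balances both:
fV = (1/ρ)|∂P/∂n| + V²/R  →  V² − fR·V + fR·V_g = 0
With fR = 8.36×10⁻⁵ × 1019×10³ m = 85.2 m/s:
V = [fR − √((fR)² − 4 fR V_g)]/2 = [85.2 − √(85.2² − 4×85.2×18)]/2 = 25.8 m/s
Supergeostrophic (V > V_g = 18 m/s), as expected around a high.

26 m/s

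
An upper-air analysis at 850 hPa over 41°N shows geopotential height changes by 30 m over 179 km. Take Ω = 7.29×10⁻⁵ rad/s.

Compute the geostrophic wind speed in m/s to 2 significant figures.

17 m/s

Coriolis parameter at 41°N:
f = 2Ω sin φ = 2 × 7.29×10⁻⁵ × sin 41° = 9.57×10⁻⁵ s⁻¹
Height gradient: |∂Z/∂n| = 30 m / 179000 m = 1.68×10⁻⁴
On a pressure surface, geostrophic balance gives V_g = (g/f)|∂Z/∂n|:
V_g = 9.81 × 1.68×10⁻⁴ / 9.57×10⁻⁵ = 17.2 m/s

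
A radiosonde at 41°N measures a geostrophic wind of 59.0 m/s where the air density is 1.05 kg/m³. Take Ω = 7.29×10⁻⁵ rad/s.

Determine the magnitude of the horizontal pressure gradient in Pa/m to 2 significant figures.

Coriolis parameter at 41°N:
f = 2Ω sin φ = 2 × 7.29×10⁻⁵ × sin 41° = 9.57×10⁻⁵ s⁻¹
Geostrophic balance rearranged: |∂P/∂n| = f ρ V_g
|∂P/∂n| = 9.57×10⁻⁵ × 1.05 × 59.0 = 5.93×10⁻³ Pa/m

5.9×10⁻³ Pa/m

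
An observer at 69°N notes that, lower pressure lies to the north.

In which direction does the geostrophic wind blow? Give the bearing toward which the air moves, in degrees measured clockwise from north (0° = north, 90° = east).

090°

The pressure-gradient force points toward the north (bearing 000°).
Geostrophic balance: in the Northern Hemisphere the Coriolis force deflects motion to the right, so the geostrophic wind blows 90° to the right of the pressure-gradient force (low pressure on the left).
Rotating 000° by 90° clockwise gives 090° — the wind blows toward the east.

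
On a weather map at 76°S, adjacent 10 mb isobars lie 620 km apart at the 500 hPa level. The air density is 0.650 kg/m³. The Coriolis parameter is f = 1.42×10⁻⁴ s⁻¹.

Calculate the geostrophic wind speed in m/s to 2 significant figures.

17 m/s

Pressure gradient: |∂P/∂n| = 1000 Pa / 620000 m = 1.61×10⁻³ Pa/m
Geostrophic balance (pressure-gradient force = Coriolis force):
V_g = (1/(fρ)) |∂P/∂n| = 1.61×10⁻³ / (1.42×10⁻⁴ × 0.650) = 17.5 m/s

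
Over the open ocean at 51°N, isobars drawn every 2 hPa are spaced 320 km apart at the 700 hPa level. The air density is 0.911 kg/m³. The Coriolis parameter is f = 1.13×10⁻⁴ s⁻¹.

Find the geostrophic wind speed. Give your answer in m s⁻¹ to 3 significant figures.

Pressure gradient: |∂P/∂n| = 200 Pa / 320000 m = 6.25×10⁻⁴ Pa/m
Geostrophic balance (pressure-gradient force = Coriolis force):
V_g = (1/(fρ)) |∂P/∂n| = 6.25×10⁻⁴ / (1.13×10⁻⁴ × 0.911) = 6.07 m/s

6.07 m s⁻¹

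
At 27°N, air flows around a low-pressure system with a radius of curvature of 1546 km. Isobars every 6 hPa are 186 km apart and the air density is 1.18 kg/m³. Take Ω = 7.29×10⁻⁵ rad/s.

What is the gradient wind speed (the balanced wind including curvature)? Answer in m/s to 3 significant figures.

Coriolis parameter at 27°N:
f = 2Ω sin φ = 2 × 7.29×10⁻⁵ × sin 27° = 6.62×10⁻⁵ s⁻¹
Pressure gradient: |∂P/∂n| = 600 Pa / 186000 m = 3.23×10⁻³ Pa/m
Geostrophic speed: V_g = |∂P/∂n|/(fρ) = 3.23×10⁻³/(6.62×10⁻⁵ × 1.18) = 41.3 m/s
Around a low, centrifugal force acts outward with Coriolis, so pressure-gradient force balances both:
(1/ρ)|∂P/∂n| = fV + V²/R  →  V² + fR·V − fR·V_g = 0
With fR = 6.62×10⁻⁵ × 1546×10³ m = 102 m/s:
V = [−fR + √((fR)² + 4 fR V_g)]/2 = [−102 + √(102² + 4×102×41.3)]/2 = 31.6 m/s
Subgeostrophic (V < V_g = 41.3 m/s), as expected around a low.

31.6 m/s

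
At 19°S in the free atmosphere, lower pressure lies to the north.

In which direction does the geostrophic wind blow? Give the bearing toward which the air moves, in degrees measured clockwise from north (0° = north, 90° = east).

The pressure-gradient force points toward the north (bearing 000°).
Geostrophic balance: in the Southern Hemisphere the Coriolis force deflects motion to the left, so the geostrophic wind blows 90° to the left of the pressure-gradient force (low pressure on the right).
Rotating 000° by 90° counterclockwise gives 270° — the wind blows toward the west.

270°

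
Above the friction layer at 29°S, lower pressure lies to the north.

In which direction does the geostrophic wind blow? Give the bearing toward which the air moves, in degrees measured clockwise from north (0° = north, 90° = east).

The pressure-gradient force points toward the north (bearing 000°).
Geostrophic balance: in the Southern Hemisphere the Coriolis force deflects motion to the left, so the geostrophic wind blows 90° to the left of the pressure-gradient force (low pressure on the right).
Rotating 000° by 90° counterclockwise gives 270° — the wind blows toward the west.

270°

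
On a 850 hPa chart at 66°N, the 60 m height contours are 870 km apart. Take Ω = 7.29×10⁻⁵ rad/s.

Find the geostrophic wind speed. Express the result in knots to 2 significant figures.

Coriolis parameter at 66°N:
f = 2Ω sin φ = 2 × 7.29×10⁻⁵ × sin 66° = 1.33×10⁻⁴ s⁻¹
Height gradient: |∂Z/∂n| = 60 m / 870000 m = 6.90×10⁻⁵
On a pressure surface, geostrophic balance gives V_g = (g/f)|∂Z/∂n|:
V_g = 9.81 × 6.90×10⁻⁵ / 1.33×10⁻⁴ = 5.08 m/s
Converting: 5.08 m/s × 1.944 = 9.9 knots

9.9 knots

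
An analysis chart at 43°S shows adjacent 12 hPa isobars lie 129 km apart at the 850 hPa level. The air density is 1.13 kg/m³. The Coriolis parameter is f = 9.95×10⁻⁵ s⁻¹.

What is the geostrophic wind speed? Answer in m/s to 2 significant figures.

83 m/s

Pressure gradient: |∂P/∂n| = 1200 Pa / 129000 m = 9.30×10⁻³ Pa/m
Geostrophic balance (pressure-gradient force = Coriolis force):
V_g = (1/(fρ)) |∂P/∂n| = 9.30×10⁻³ / (9.95×10⁻⁵ × 1.13) = 82.7 m/s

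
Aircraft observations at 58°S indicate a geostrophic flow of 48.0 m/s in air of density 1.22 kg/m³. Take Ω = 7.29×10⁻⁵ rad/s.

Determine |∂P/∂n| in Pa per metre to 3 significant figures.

Coriolis parameter at 58°S:
f = 2Ω sin φ = 2 × 7.29×10⁻⁵ × sin 58° = 1.24×10⁻⁴ s⁻¹
Geostrophic balance rearranged: |∂P/∂n| = f ρ V_g
|∂P/∂n| = 1.24×10⁻⁴ × 1.22 × 48.0 = 7.24×10⁻³ Pa/m

7.24×10⁻³ Pa/m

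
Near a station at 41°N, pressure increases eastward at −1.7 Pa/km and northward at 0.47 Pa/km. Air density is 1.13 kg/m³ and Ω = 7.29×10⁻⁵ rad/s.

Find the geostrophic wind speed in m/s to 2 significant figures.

16 m/s

Coriolis parameter at 41°N:
f = 2Ω sin φ = 2 × 7.29×10⁻⁵ × sin 41° = 9.57×10⁻⁵ s⁻¹
Component geostrophic relations (x east, y north):
u_g = −(1/(fρ)) ∂P/∂y,  v_g = (1/(fρ)) ∂P/∂x
u_g = −(0.47×10⁻³)/(9.57×10⁻⁵ × 1.13) = −4.35 m/s;  v_g = (−1.7×10⁻³)/(9.57×10⁻⁵ × 1.13) = −15.7 m/s
|V_g| = √(u_g² + v_g²) = 16.3 m/s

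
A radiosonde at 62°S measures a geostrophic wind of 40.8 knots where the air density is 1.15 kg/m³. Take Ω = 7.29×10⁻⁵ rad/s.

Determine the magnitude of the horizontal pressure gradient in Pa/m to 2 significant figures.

3.1×10⁻³ Pa/m

Coriolis parameter at 62°S:
f = 2Ω sin φ = 2 × 7.29×10⁻⁵ × sin 62° = 1.29×10⁻⁴ s⁻¹
Wind speed in SI: 40.8 knots = 21.0 m/s
Geostrophic balance rearranged: |∂P/∂n| = f ρ V_g
|∂P/∂n| = 1.29×10⁻⁴ × 1.15 × 21.0 = 3.11×10⁻³ Pa/m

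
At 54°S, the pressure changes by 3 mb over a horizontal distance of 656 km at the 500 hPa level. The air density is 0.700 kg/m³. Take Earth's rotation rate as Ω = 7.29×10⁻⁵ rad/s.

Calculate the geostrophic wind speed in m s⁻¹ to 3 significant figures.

Coriolis parameter at 54°S:
f = 2Ω sin φ = 2 × 7.29×10⁻⁵ × sin 54° = 1.18×10⁻⁴ s⁻¹
Pressure gradient: |∂P/∂n| = 300 Pa / 656000 m = 4.57×10⁻⁴ Pa/m
Geostrophic balance (pressure-gradient force = Coriolis force):
V_g = (1/(fρ)) |∂P/∂n| = 4.57×10⁻⁴ / (1.18×10⁻⁴ × 0.700) = 5.54 m/s

5.54 m s⁻¹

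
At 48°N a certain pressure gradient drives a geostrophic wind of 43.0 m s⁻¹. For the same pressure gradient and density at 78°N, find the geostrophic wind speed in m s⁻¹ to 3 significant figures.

With the same pressure gradient and density, V_g ∝ 1/f ∝ 1/sin φ.
V₂ = V₁ · sin φ₁ / sin φ₂ = 43.0 × sin 48° / sin 78°
V₂ = 43.0 × 0.7431/0.9781 = 32.7 m s⁻¹

32.7 m s⁻¹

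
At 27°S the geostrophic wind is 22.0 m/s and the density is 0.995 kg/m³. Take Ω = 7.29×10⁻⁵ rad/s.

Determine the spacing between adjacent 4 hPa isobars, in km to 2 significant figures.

Coriolis parameter at 27°S:
f = 2Ω sin φ = 2 × 7.29×10⁻⁵ × sin 27° = 6.62×10⁻⁵ s⁻¹
Geostrophic balance rearranged: |∂P/∂n| = f ρ V_g
|∂P/∂n| = 6.62×10⁻⁵ × 0.995 × 22.0 = 1.45×10⁻³ Pa/m
Isobar spacing: Δn = ΔP/|∂P/∂n| = 400 Pa / 1.45×10⁻³ Pa/m = 276064 m ≈ 280 km

280 km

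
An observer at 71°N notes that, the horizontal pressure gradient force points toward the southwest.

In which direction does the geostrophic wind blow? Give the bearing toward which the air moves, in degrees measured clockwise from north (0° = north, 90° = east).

315°

The pressure-gradient force points toward the southwest (bearing 225°).
Geostrophic balance: in the Northern Hemisphere the Coriolis force deflects motion to the right, so the geostrophic wind blows 90° to the right of the pressure-gradient force (low pressure on the left).
Rotating 225° by 90° clockwise gives 315° — the wind blows toward the northwest.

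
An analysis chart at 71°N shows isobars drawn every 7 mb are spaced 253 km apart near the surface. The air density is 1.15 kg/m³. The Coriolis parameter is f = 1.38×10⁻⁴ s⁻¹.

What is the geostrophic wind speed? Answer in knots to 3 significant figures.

Pressure gradient: |∂P/∂n| = 700 Pa / 253000 m = 2.77×10⁻³ Pa/m
Geostrophic balance (pressure-gradient force = Coriolis force):
V_g = (1/(fρ)) |∂P/∂n| = 2.77×10⁻³ / (1.38×10⁻⁴ × 1.15) = 17.4 m/s
Converting: 17.4 m/s × 1.944 = 33.9 knots

33.9 knots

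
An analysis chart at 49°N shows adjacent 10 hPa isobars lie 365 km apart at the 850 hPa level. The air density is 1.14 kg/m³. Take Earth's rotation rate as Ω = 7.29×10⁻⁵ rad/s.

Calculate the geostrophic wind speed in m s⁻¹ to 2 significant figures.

Coriolis parameter at 49°N:
f = 2Ω sin φ = 2 × 7.29×10⁻⁵ × sin 49° = 1.10×10⁻⁴ s⁻¹
Pressure gradient: |∂P/∂n| = 1000 Pa / 365000 m = 2.74×10⁻³ Pa/m
Geostrophic balance (pressure-gradient force = Coriolis force):
V_g = (1/(fρ)) |∂P/∂n| = 2.74×10⁻³ / (1.10×10⁻⁴ × 1.14) = 21.8 m/s

22 m s⁻¹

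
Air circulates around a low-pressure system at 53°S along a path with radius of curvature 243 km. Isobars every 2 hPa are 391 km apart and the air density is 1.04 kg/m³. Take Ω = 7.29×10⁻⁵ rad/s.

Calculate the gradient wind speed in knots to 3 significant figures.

Coriolis parameter at 53°S:
f = 2Ω sin φ = 2 × 7.29×10⁻⁵ × sin 53° = 1.16×10⁻⁴ s⁻¹
Pressure gradient: |∂P/∂n| = 200 Pa / 391000 m = 5.12×10⁻⁴ Pa/m
Geostrophic speed: V_g = |∂P/∂n|/(fρ) = 5.12×10⁻⁴/(1.16×10⁻⁴ × 1.04) = 4.22 m/s
Around a low, centrifugal force acts outward with Coriolis, so pressure-gradient force balances both:
(1/ρ)|∂P/∂n| = fV + V²/R  →  V² + fR·V − fR·V_g = 0
With fR = 1.16×10⁻⁴ × 243×10³ m = 28.3 m/s:
V = [−fR + √((fR)² + 4 fR V_g)]/2 = [−28.3 + √(28.3² + 4×28.3×4.22)]/2 = 3.73 m/s
Subgeostrophic (V < V_g = 4.22 m/s), as expected around a low.
Converting: 3.73 m/s × 1.944 = 7.25 knots

7.25 knots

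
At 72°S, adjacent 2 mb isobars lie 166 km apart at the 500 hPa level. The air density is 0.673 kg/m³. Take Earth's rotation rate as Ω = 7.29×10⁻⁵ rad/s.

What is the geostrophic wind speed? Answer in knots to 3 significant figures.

25.1 knots

Coriolis parameter at 72°S:
f = 2Ω sin φ = 2 × 7.29×10⁻⁵ × sin 72° = 1.39×10⁻⁴ s⁻¹
Pressure gradient: |∂P/∂n| = 200 Pa / 166000 m = 1.20×10⁻³ Pa/m
Geostrophic balance (pressure-gradient force = Coriolis force):
V_g = (1/(fρ)) |∂P/∂n| = 1.20×10⁻³ / (1.39×10⁻⁴ × 0.673) = 12.9 m/s
Converting: 12.9 m/s × 1.944 = 25.1 knots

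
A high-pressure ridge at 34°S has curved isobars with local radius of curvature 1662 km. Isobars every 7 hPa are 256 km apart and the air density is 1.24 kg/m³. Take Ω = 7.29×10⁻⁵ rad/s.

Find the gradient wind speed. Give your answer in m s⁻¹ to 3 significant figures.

37.3 m s⁻¹

Coriolis parameter at 34°S:
f = 2Ω sin φ = 2 × 7.29×10⁻⁵ × sin 34° = 8.15×10⁻⁵ s⁻¹
Pressure gradient: |∂P/∂n| = 700 Pa / 256000 m = 2.73×10⁻³ Pa/m
Geostrophic speed: V_g = |∂P/∂n|/(fρ) = 2.73×10⁻³/(8.15×10⁻⁵ × 1.24) = 27.0 m/s
Around a high, pressure-gradient force acts outward with centrifugal, so Coriolis balances both:
fV = (1/ρ)|∂P/∂n| + V²/R  →  V² − fR·V + fR·V_g = 0
With fR = 8.15×10⁻⁵ × 1662×10³ m = 136 m/s:
V = [fR − √((fR)² − 4 fR V_g)]/2 = [136 − √(136² − 4×136×27)]/2 = 37.3 m/s
Supergeostrophic (V > V_g = 27 m/s), as expected around a high.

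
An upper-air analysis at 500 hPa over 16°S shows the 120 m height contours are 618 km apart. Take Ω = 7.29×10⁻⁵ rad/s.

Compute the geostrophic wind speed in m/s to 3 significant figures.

47.4 m/s

Coriolis parameter at 16°S:
f = 2Ω sin φ = 2 × 7.29×10⁻⁵ × sin 16° = 4.02×10⁻⁵ s⁻¹
Height gradient: |∂Z/∂n| = 120 m / 618000 m = 1.94×10⁻⁴
On a pressure surface, geostrophic balance gives V_g = (g/f)|∂Z/∂n|:
V_g = 9.81 × 1.94×10⁻⁴ / 4.02×10⁻⁵ = 47.4 m/s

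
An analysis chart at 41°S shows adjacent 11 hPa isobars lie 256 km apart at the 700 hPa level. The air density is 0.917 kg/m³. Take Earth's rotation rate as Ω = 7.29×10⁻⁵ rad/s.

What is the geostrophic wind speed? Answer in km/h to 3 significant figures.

176 km/h

Coriolis parameter at 41°S:
f = 2Ω sin φ = 2 × 7.29×10⁻⁵ × sin 41° = 9.57×10⁻⁵ s⁻¹
Pressure gradient: |∂P/∂n| = 1100 Pa / 256000 m = 4.30×10⁻³ Pa/m
Geostrophic balance (pressure-gradient force = Coriolis force):
V_g = (1/(fρ)) |∂P/∂n| = 4.30×10⁻³ / (9.57×10⁻⁵ × 0.917) = 49.0 m/s
Converting: 49.0 m/s × 3.6 = 176 km/h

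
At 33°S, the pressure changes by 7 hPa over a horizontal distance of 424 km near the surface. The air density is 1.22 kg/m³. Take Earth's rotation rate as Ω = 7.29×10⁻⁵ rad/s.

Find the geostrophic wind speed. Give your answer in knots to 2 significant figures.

33 knots

Coriolis parameter at 33°S:
f = 2Ω sin φ = 2 × 7.29×10⁻⁵ × sin 33° = 7.94×10⁻⁵ s⁻¹
Pressure gradient: |∂P/∂n| = 700 Pa / 424000 m = 1.65×10⁻³ Pa/m
Geostrophic balance (pressure-gradient force = Coriolis force):
V_g = (1/(fρ)) |∂P/∂n| = 1.65×10⁻³ / (7.94×10⁻⁵ × 1.22) = 17.0 m/s
Converting: 17.0 m/s × 1.944 = 33 knots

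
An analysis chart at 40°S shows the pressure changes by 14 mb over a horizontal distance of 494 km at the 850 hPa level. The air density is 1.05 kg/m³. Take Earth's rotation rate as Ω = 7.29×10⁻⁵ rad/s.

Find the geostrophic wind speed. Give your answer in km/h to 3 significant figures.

104 km/h

Coriolis parameter at 40°S:
f = 2Ω sin φ = 2 × 7.29×10⁻⁵ × sin 40° = 9.37×10⁻⁵ s⁻¹
Pressure gradient: |∂P/∂n| = 1400 Pa / 494000 m = 2.83×10⁻³ Pa/m
Geostrophic balance (pressure-gradient force = Coriolis force):
V_g = (1/(fρ)) |∂P/∂n| = 2.83×10⁻³ / (9.37×10⁻⁵ × 1.05) = 28.8 m/s
Converting: 28.8 m/s × 3.6 = 104 km/h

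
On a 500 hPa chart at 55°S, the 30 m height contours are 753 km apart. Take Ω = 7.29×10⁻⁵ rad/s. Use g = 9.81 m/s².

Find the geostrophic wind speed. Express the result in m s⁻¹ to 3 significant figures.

3.27 m s⁻¹

Coriolis parameter at 55°S:
f = 2Ω sin φ = 2 × 7.29×10⁻⁵ × sin 55° = 1.19×10⁻⁴ s⁻¹
Height gradient: |∂Z/∂n| = 30 m / 753000 m = 3.98×10⁻⁵
On a pressure surface, geostrophic balance gives V_g = (g/f)|∂Z/∂n|:
V_g = 9.81 × 3.98×10⁻⁵ / 1.19×10⁻⁴ = 3.27 m/s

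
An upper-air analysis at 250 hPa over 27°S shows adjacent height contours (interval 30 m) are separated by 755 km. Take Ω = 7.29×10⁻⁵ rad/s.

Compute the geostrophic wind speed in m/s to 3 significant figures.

5.89 m/s

Coriolis parameter at 27°S:
f = 2Ω sin φ = 2 × 7.29×10⁻⁵ × sin 27° = 6.62×10⁻⁵ s⁻¹
Height gradient: |∂Z/∂n| = 30 m / 755000 m = 3.97×10⁻⁵
On a pressure surface, geostrophic balance gives V_g = (g/f)|∂Z/∂n|:
V_g = 9.81 × 3.97×10⁻⁵ / 6.62×10⁻⁵ = 5.89 m/s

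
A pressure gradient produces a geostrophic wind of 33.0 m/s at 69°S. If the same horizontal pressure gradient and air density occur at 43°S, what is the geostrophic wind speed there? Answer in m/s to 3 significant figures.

45.2 m/s

With the same pressure gradient and density, V_g ∝ 1/f ∝ 1/sin φ.
V₂ = V₁ · sin φ₁ / sin φ₂ = 33.0 × sin 69° / sin 43°
V₂ = 33.0 × 0.9336/0.6820 = 45.2 m/s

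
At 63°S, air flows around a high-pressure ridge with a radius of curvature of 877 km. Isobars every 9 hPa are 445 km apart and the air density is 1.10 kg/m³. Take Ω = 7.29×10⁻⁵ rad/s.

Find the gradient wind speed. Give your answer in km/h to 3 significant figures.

59.6 km/h

Coriolis parameter at 63°S:
f = 2Ω sin φ = 2 × 7.29×10⁻⁵ × sin 63° = 1.30×10⁻⁴ s⁻¹
Pressure gradient: |∂P/∂n| = 900 Pa / 445000 m = 2.02×10⁻³ Pa/m
Geostrophic speed: V_g = |∂P/∂n|/(fρ) = 2.02×10⁻³/(1.30×10⁻⁴ × 1.10) = 14.2 m/s
Around a high, pressure-gradient force acts outward with centrifugal, so Coriolis balances both:
fV = (1/ρ)|∂P/∂n| + V²/R  →  V² − fR·V + fR·V_g = 0
With fR = 1.30×10⁻⁴ × 877×10³ m = 114 m/s:
V = [fR − √((fR)² − 4 fR V_g)]/2 = [114 − √(114² − 4×114×14.2)]/2 = 16.6 m/s
Supergeostrophic (V > V_g = 14.2 m/s), as expected around a high.
Converting: 16.6 m/s × 3.6 = 59.6 km/h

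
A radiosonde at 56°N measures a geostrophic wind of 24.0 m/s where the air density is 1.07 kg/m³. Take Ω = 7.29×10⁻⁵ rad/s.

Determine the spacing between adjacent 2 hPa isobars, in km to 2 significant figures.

64 km

Coriolis parameter at 56°N:
f = 2Ω sin φ = 2 × 7.29×10⁻⁵ × sin 56° = 1.21×10⁻⁴ s⁻¹
Geostrophic balance rearranged: |∂P/∂n| = f ρ V_g
|∂P/∂n| = 1.21×10⁻⁴ × 1.07 × 24.0 = 3.10×10⁻³ Pa/m
Isobar spacing: Δn = ΔP/|∂P/∂n| = 200 Pa / 3.10×10⁻³ Pa/m = 64432 m ≈ 64 km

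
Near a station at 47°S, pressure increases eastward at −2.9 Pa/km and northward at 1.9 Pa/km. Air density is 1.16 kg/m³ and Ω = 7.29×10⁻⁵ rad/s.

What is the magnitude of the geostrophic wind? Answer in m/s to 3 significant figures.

Coriolis parameter at 47°S:
f = 2Ω sin φ = 2 × 7.29×10⁻⁵ × sin 47° = 1.07×10⁻⁴ s⁻¹
In the Southern Hemisphere f is negative: f = −1.07×10⁻⁴ s⁻¹.
Component geostrophic relations (x east, y north):
u_g = −(1/(fρ)) ∂P/∂y,  v_g = (1/(fρ)) ∂P/∂x
u_g = −(1.9×10⁻³)/(−1.07×10⁻⁴ × 1.16) = 15.4 m/s;  v_g = (−2.9×10⁻³)/(−1.07×10⁻⁴ × 1.16) = 23.4 m/s
|V_g| = √(u_g² + v_g²) = 28.0 m/s

28.0 m/s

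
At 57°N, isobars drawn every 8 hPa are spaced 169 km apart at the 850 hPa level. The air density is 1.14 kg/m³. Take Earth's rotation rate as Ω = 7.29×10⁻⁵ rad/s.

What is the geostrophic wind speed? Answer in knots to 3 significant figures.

66.0 knots

Coriolis parameter at 57°N:
f = 2Ω sin φ = 2 × 7.29×10⁻⁵ × sin 57° = 1.22×10⁻⁴ s⁻¹
Pressure gradient: |∂P/∂n| = 800 Pa / 169000 m = 4.73×10⁻³ Pa/m
Geostrophic balance (pressure-gradient force = Coriolis force):
V_g = (1/(fρ)) |∂P/∂n| = 4.73×10⁻³ / (1.22×10⁻⁴ × 1.14) = 34.0 m/s
Converting: 34.0 m/s × 1.944 = 66.0 knots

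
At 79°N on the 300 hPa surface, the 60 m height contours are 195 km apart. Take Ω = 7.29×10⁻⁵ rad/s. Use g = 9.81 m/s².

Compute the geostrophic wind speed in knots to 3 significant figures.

41.0 knots

Coriolis parameter at 79°N:
f = 2Ω sin φ = 2 × 7.29×10⁻⁵ × sin 79° = 1.43×10⁻⁴ s⁻¹
Height gradient: |∂Z/∂n| = 60 m / 195000 m = 3.08×10⁻⁴
On a pressure surface, geostrophic balance gives V_g = (g/f)|∂Z/∂n|:
V_g = 9.81 × 3.08×10⁻⁴ / 1.43×10⁻⁴ = 21.1 m/s
Converting: 21.1 m/s × 1.944 = 41.0 knots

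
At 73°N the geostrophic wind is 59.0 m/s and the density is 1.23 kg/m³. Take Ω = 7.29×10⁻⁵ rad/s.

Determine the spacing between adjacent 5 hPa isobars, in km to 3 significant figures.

49.4 km

Coriolis parameter at 73°N:
f = 2Ω sin φ = 2 × 7.29×10⁻⁵ × sin 73° = 1.39×10⁻⁴ s⁻¹
Geostrophic balance rearranged: |∂P/∂n| = f ρ V_g
|∂P/∂n| = 1.39×10⁻⁴ × 1.23 × 59.0 = 1.01×10⁻² Pa/m
Isobar spacing: Δn = ΔP/|∂P/∂n| = 500 Pa / 1.01×10⁻² Pa/m = 49415 m ≈ 49.4 km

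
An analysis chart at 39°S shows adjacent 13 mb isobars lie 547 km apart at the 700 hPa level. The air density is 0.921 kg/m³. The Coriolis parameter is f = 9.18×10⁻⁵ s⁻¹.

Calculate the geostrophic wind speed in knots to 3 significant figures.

Pressure gradient: |∂P/∂n| = 1300 Pa / 547000 m = 2.38×10⁻³ Pa/m
Geostrophic balance (pressure-gradient force = Coriolis force):
V_g = (1/(fρ)) |∂P/∂n| = 2.38×10⁻³ / (9.18×10⁻⁵ × 0.921) = 28.1 m/s
Converting: 28.1 m/s × 1.944 = 54.6 knots

54.6 knots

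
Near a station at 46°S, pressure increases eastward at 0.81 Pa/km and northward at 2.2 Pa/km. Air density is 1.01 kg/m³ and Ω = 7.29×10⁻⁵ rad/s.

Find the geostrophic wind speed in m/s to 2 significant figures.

22 m/s

Coriolis parameter at 46°S:
f = 2Ω sin φ = 2 × 7.29×10⁻⁵ × sin 46° = 1.05×10⁻⁴ s⁻¹
In the Southern Hemisphere f is negative: f = −1.05×10⁻⁴ s⁻¹.
Component geostrophic relations (x east, y north):
u_g = −(1/(fρ)) ∂P/∂y,  v_g = (1/(fρ)) ∂P/∂x
u_g = −(2.2×10⁻³)/(−1.05×10⁻⁴ × 1.01) = 20.8 m/s;  v_g = (0.81×10⁻³)/(−1.05×10⁻⁴ × 1.01) = −7.65 m/s
|V_g| = √(u_g² + v_g²) = 22.1 m/s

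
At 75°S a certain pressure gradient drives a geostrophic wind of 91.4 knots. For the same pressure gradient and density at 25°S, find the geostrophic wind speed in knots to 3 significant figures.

With the same pressure gradient and density, V_g ∝ 1/f ∝ 1/sin φ.
V₂ = V₁ · sin φ₁ / sin φ₂ = 91.4 × sin 75° / sin 25°
V₂ = 91.4 × 0.9659/0.4226 = 209 knots

209 knots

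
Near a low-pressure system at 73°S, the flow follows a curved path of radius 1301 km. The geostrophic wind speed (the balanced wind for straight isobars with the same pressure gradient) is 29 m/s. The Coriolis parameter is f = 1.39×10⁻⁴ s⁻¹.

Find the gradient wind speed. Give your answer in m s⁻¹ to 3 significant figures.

25.4 m s⁻¹

Around a low, centrifugal force acts outward with Coriolis, so pressure-gradient force balances both:
(1/ρ)|∂P/∂n| = fV + V²/R  →  V² + fR·V − fR·V_g = 0
With fR = 1.39×10⁻⁴ × 1301×10³ m = 181 m/s:
V = [−fR + √((fR)² + 4 fR V_g)]/2 = [−181 + √(181² + 4×181×29)]/2 = 25.4 m/s
Subgeostrophic (V < V_g = 29 m/s), as expected around a low.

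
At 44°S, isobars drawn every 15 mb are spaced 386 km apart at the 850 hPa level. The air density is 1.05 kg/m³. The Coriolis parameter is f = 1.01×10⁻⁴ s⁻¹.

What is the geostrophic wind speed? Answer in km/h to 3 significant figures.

132 km/h

Pressure gradient: |∂P/∂n| = 1500 Pa / 386000 m = 3.89×10⁻³ Pa/m
Geostrophic balance (pressure-gradient force = Coriolis force):
V_g = (1/(fρ)) |∂P/∂n| = 3.89×10⁻³ / (1.01×10⁻⁴ × 1.05) = 36.6 m/s
Converting: 36.6 m/s × 3.6 = 132 km/h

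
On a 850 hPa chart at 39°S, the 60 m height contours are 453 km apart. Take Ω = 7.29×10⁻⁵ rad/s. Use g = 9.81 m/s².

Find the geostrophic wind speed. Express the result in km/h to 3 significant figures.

51.0 km/h

Coriolis parameter at 39°S:
f = 2Ω sin φ = 2 × 7.29×10⁻⁵ × sin 39° = 9.18×10⁻⁵ s⁻¹
Height gradient: |∂Z/∂n| = 60 m / 453000 m = 1.32×10⁻⁴
On a pressure surface, geostrophic balance gives V_g = (g/f)|∂Z/∂n|:
V_g = 9.81 × 1.32×10⁻⁴ / 9.18×10⁻⁵ = 14.2 m/s
Converting: 14.2 m/s × 3.6 = 51.0 km/h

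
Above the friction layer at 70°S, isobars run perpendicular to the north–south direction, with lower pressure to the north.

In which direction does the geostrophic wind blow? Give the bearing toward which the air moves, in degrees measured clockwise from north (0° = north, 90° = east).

The pressure-gradient force points toward the north (bearing 000°).
Geostrophic balance: in the Southern Hemisphere the Coriolis force deflects motion to the left, so the geostrophic wind blows 90° to the left of the pressure-gradient force (low pressure on the right).
Rotating 000° by 90° counterclockwise gives 270° — the wind blows toward the west.

270°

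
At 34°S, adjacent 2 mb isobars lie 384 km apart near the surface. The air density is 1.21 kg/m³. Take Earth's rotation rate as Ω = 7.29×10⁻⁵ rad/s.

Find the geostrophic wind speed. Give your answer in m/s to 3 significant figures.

5.28 m/s

Coriolis parameter at 34°S:
f = 2Ω sin φ = 2 × 7.29×10⁻⁵ × sin 34° = 8.15×10⁻⁵ s⁻¹
Pressure gradient: |∂P/∂n| = 200 Pa / 384000 m = 5.21×10⁻⁴ Pa/m
Geostrophic balance (pressure-gradient force = Coriolis force):
V_g = (1/(fρ)) |∂P/∂n| = 5.21×10⁻⁴ / (8.15×10⁻⁵ × 1.21) = 5.28 m/s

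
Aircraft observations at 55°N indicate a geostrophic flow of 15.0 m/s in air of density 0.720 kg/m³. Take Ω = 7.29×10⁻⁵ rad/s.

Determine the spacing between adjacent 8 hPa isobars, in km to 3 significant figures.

Coriolis parameter at 55°N:
f = 2Ω sin φ = 2 × 7.29×10⁻⁵ × sin 55° = 1.19×10⁻⁴ s⁻¹
Geostrophic balance rearranged: |∂P/∂n| = f ρ V_g
|∂P/∂n| = 1.19×10⁻⁴ × 0.720 × 15.0 = 1.29×10⁻³ Pa/m
Isobar spacing: Δn = ΔP/|∂P/∂n| = 800 Pa / 1.29×10⁻³ Pa/m = 620218 m ≈ 620 km

620 km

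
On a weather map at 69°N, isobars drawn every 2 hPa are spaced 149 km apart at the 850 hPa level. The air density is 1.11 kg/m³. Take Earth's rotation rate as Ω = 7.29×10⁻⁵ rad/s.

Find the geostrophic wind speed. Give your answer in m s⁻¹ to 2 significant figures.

Coriolis parameter at 69°N:
f = 2Ω sin φ = 2 × 7.29×10⁻⁵ × sin 69° = 1.36×10⁻⁴ s⁻¹
Pressure gradient: |∂P/∂n| = 200 Pa / 149000 m = 1.34×10⁻³ Pa/m
Geostrophic balance (pressure-gradient force = Coriolis force):
V_g = (1/(fρ)) |∂P/∂n| = 1.34×10⁻³ / (1.36×10⁻⁴ × 1.11) = 8.88 m/s

8.9 m s⁻¹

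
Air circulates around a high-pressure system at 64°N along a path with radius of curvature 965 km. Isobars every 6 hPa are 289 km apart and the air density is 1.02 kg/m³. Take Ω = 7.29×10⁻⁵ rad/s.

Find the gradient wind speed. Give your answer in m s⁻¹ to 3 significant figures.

Coriolis parameter at 64°N:
f = 2Ω sin φ = 2 × 7.29×10⁻⁵ × sin 64° = 1.31×10⁻⁴ s⁻¹
Pressure gradient: |∂P/∂n| = 600 Pa / 289000 m = 2.08×10⁻³ Pa/m
Geostrophic speed: V_g = |∂P/∂n|/(fρ) = 2.08×10⁻³/(1.31×10⁻⁴ × 1.02) = 15.5 m/s
Around a high, pressure-gradient force acts outward with centrifugal, so Coriolis balances both:
fV = (1/ρ)|∂P/∂n| + V²/R  →  V² − fR·V + fR·V_g = 0
With fR = 1.31×10⁻⁴ × 965×10³ m = 126 m/s:
V = [fR − √((fR)² − 4 fR V_g)]/2 = [126 − √(126² − 4×126×15.5)]/2 = 18.1 m/s
Supergeostrophic (V > V_g = 15.5 m/s), as expected around a high.

18.1 m s⁻¹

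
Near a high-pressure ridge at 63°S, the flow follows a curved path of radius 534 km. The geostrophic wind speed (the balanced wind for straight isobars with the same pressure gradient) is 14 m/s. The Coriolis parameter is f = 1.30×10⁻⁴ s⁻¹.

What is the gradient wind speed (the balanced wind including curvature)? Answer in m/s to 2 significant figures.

Around a high, pressure-gradient force acts outward with centrifugal, so Coriolis balances both:
fV = (1/ρ)|∂P/∂n| + V²/R  →  V² − fR·V + fR·V_g = 0
With fR = 1.30×10⁻⁴ × 534×10³ m = 69.4 m/s:
V = [fR − √((fR)² − 4 fR V_g)]/2 = [69.4 − √(69.4² − 4×69.4×14)]/2 = 19.4 m/s
Supergeostrophic (V > V_g = 14 m/s), as expected around a high.

19 m/s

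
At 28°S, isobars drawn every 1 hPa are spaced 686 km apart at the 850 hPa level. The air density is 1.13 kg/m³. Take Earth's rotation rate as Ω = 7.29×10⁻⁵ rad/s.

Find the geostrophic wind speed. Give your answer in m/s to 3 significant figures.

Coriolis parameter at 28°S:
f = 2Ω sin φ = 2 × 7.29×10⁻⁵ × sin 28° = 6.84×10⁻⁵ s⁻¹
Pressure gradient: |∂P/∂n| = 100 Pa / 686000 m = 1.46×10⁻⁴ Pa/m
Geostrophic balance (pressure-gradient force = Coriolis force):
V_g = (1/(fρ)) |∂P/∂n| = 1.46×10⁻⁴ / (6.84×10⁻⁵ × 1.13) = 1.88 m/s

1.88 m/s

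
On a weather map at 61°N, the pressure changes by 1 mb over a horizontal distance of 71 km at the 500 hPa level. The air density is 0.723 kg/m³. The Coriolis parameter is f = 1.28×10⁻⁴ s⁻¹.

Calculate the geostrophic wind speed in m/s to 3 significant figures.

15.2 m/s

Pressure gradient: |∂P/∂n| = 100 Pa / 71000 m = 1.41×10⁻³ Pa/m
Geostrophic balance (pressure-gradient force = Coriolis force):
V_g = (1/(fρ)) |∂P/∂n| = 1.41×10⁻³ / (1.28×10⁻⁴ × 0.723) = 15.2 m/s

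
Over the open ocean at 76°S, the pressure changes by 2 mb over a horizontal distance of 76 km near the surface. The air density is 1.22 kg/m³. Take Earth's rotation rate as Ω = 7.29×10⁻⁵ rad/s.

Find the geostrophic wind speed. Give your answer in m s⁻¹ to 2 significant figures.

15 m s⁻¹

Coriolis parameter at 76°S:
f = 2Ω sin φ = 2 × 7.29×10⁻⁵ × sin 76° = 1.41×10⁻⁴ s⁻¹
Pressure gradient: |∂P/∂n| = 200 Pa / 76000 m = 2.63×10⁻³ Pa/m
Geostrophic balance (pressure-gradient force = Coriolis force):
V_g = (1/(fρ)) |∂P/∂n| = 2.63×10⁻³ / (1.41×10⁻⁴ × 1.22) = 15.2 m/s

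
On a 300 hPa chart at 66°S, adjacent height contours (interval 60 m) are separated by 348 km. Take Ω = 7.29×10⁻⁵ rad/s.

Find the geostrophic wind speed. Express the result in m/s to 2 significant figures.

Coriolis parameter at 66°S:
f = 2Ω sin φ = 2 × 7.29×10⁻⁵ × sin 66° = 1.33×10⁻⁴ s⁻¹
Height gradient: |∂Z/∂n| = 60 m / 348000 m = 1.72×10⁻⁴
On a pressure surface, geostrophic balance gives V_g = (g/f)|∂Z/∂n|:
V_g = 9.81 × 1.72×10⁻⁴ / 1.33×10⁻⁴ = 12.7 m/s

13 m/s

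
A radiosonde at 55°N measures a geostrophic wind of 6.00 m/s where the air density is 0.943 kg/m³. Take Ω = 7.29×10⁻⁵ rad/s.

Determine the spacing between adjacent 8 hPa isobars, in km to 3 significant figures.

Coriolis parameter at 55°N:
f = 2Ω sin φ = 2 × 7.29×10⁻⁵ × sin 55° = 1.19×10⁻⁴ s⁻¹
Geostrophic balance rearranged: |∂P/∂n| = f ρ V_g
|∂P/∂n| = 1.19×10⁻⁴ × 0.943 × 6.00 = 6.76×10⁻⁴ Pa/m
Isobar spacing: Δn = ΔP/|∂P/∂n| = 800 Pa / 6.76×10⁻⁴ Pa/m = 1183873 m ≈ 1180 km

1180 km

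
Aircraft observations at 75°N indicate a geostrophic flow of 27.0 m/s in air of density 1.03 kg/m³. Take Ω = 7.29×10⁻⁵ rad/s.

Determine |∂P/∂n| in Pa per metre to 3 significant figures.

3.92×10⁻³ Pa/m

Coriolis parameter at 75°N:
f = 2Ω sin φ = 2 × 7.29×10⁻⁵ × sin 75° = 1.41×10⁻⁴ s⁻¹
Geostrophic balance rearranged: |∂P/∂n| = f ρ V_g
|∂P/∂n| = 1.41×10⁻⁴ × 1.03 × 27.0 = 3.92×10⁻³ Pa/m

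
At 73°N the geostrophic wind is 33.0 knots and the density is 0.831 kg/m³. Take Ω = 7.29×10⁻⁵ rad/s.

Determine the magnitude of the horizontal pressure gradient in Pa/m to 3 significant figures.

1.97×10⁻³ Pa/m

Coriolis parameter at 73°N:
f = 2Ω sin φ = 2 × 7.29×10⁻⁵ × sin 73° = 1.39×10⁻⁴ s⁻¹
Wind speed in SI: 33.0 knots = 17.0 m/s
Geostrophic balance rearranged: |∂P/∂n| = f ρ V_g
|∂P/∂n| = 1.39×10⁻⁴ × 0.831 × 17.0 = 1.97×10⁻³ Pa/m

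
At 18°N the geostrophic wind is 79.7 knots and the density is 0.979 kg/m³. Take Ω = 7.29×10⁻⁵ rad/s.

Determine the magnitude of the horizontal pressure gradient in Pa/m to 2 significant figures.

Coriolis parameter at 18°N:
f = 2Ω sin φ = 2 × 7.29×10⁻⁵ × sin 18° = 4.51×10⁻⁵ s⁻¹
Wind speed in SI: 79.7 knots = 41.0 m/s
Geostrophic balance rearranged: |∂P/∂n| = f ρ V_g
|∂P/∂n| = 4.51×10⁻⁵ × 0.979 × 41.0 = 1.81×10⁻³ Pa/m

1.8×10⁻³ Pa/m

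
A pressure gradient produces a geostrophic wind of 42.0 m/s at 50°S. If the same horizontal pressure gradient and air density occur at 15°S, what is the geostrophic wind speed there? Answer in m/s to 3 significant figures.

124 m/s

With the same pressure gradient and density, V_g ∝ 1/f ∝ 1/sin φ.
V₂ = V₁ · sin φ₁ / sin φ₂ = 42.0 × sin 50° / sin 15°
V₂ = 42.0 × 0.7660/0.2588 = 124 m/s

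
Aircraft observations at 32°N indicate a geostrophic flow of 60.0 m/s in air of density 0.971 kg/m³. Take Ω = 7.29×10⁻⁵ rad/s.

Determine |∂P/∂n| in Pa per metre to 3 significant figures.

4.50×10⁻³ Pa/m

Coriolis parameter at 32°N:
f = 2Ω sin φ = 2 × 7.29×10⁻⁵ × sin 32° = 7.73×10⁻⁵ s⁻¹
Geostrophic balance rearranged: |∂P/∂n| = f ρ V_g
|∂P/∂n| = 7.73×10⁻⁵ × 0.971 × 60.0 = 4.50×10⁻³ Pa/m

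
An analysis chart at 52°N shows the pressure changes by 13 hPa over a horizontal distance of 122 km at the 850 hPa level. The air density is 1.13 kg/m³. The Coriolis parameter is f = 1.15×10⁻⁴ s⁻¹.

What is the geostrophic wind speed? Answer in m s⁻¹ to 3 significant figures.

82.0 m s⁻¹

Pressure gradient: |∂P/∂n| = 1300 Pa / 122000 m = 1.07×10⁻² Pa/m
Geostrophic balance (pressure-gradient force = Coriolis force):
V_g = (1/(fρ)) |∂P/∂n| = 1.07×10⁻² / (1.15×10⁻⁴ × 1.13) = 82.0 m/s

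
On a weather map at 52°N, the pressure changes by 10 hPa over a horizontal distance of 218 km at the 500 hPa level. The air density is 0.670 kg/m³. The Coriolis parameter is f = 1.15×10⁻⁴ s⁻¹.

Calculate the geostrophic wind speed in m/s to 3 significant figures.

Pressure gradient: |∂P/∂n| = 1000 Pa / 218000 m = 4.59×10⁻³ Pa/m
Geostrophic balance (pressure-gradient force = Coriolis force):
V_g = (1/(fρ)) |∂P/∂n| = 4.59×10⁻³ / (1.15×10⁻⁴ × 0.670) = 59.5 m/s

59.5 m/s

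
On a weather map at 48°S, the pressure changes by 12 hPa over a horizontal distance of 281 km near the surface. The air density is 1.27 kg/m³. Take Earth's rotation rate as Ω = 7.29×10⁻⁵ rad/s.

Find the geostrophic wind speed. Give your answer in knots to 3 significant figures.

Coriolis parameter at 48°S:
f = 2Ω sin φ = 2 × 7.29×10⁻⁵ × sin 48° = 1.08×10⁻⁴ s⁻¹
Pressure gradient: |∂P/∂n| = 1200 Pa / 281000 m = 4.27×10⁻³ Pa/m
Geostrophic balance (pressure-gradient force = Coriolis force):
V_g = (1/(fρ)) |∂P/∂n| = 4.27×10⁻³ / (1.08×10⁻⁴ × 1.27) = 31.0 m/s
Converting: 31.0 m/s × 1.944 = 60.3 knots

60.3 knots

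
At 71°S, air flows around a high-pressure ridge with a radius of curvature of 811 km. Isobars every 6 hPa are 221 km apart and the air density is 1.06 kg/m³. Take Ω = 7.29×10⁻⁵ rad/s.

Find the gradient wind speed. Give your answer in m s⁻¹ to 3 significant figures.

Coriolis parameter at 71°S:
f = 2Ω sin φ = 2 × 7.29×10⁻⁵ × sin 71° = 1.38×10⁻⁴ s⁻¹
Pressure gradient: |∂P/∂n| = 600 Pa / 221000 m = 2.71×10⁻³ Pa/m
Geostrophic speed: V_g = |∂P/∂n|/(fρ) = 2.71×10⁻³/(1.38×10⁻⁴ × 1.06) = 18.6 m/s
Around a high, pressure-gradient force acts outward with centrifugal, so Coriolis balances both:
fV = (1/ρ)|∂P/∂n| + V²/R  →  V² − fR·V + fR·V_g = 0
With fR = 1.38×10⁻⁴ × 811×10³ m = 112 m/s:
V = [fR − √((fR)² − 4 fR V_g)]/2 = [112 − √(112² − 4×112×18.6)]/2 = 23.5 m/s
Supergeostrophic (V > V_g = 18.6 m/s), as expected around a high.

23.5 m s⁻¹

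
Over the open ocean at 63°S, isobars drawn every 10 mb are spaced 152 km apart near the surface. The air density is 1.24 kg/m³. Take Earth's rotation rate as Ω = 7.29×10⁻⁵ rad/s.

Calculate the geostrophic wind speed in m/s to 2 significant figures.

41 m/s

Coriolis parameter at 63°S:
f = 2Ω sin φ = 2 × 7.29×10⁻⁵ × sin 63° = 1.30×10⁻⁴ s⁻¹
Pressure gradient: |∂P/∂n| = 1000 Pa / 152000 m = 6.58×10⁻³ Pa/m
Geostrophic balance (pressure-gradient force = Coriolis force):
V_g = (1/(fρ)) |∂P/∂n| = 6.58×10⁻³ / (1.30×10⁻⁴ × 1.24) = 40.8 m/s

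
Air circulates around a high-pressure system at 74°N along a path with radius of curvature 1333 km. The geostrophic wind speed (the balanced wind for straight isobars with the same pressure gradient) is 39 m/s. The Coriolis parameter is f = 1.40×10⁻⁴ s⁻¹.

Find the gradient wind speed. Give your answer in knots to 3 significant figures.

Around a high, pressure-gradient force acts outward with centrifugal, so Coriolis balances both:
fV = (1/ρ)|∂P/∂n| + V²/R  →  V² − fR·V + fR·V_g = 0
With fR = 1.40×10⁻⁴ × 1333×10³ m = 187 m/s:
V = [fR − √((fR)² − 4 fR V_g)]/2 = [187 − √(187² − 4×187×39)]/2 = 55.5 m/s
Supergeostrophic (V > V_g = 39 m/s), as expected around a high.
Converting: 55.5 m/s × 1.944 = 108 knots

108 knots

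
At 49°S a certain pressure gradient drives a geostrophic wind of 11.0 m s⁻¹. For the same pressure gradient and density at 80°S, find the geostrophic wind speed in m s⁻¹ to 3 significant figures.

8.43 m s⁻¹

With the same pressure gradient and density, V_g ∝ 1/f ∝ 1/sin φ.
V₂ = V₁ · sin φ₁ / sin φ₂ = 11.0 × sin 49° / sin 80°
V₂ = 11.0 × 0.7547/0.9848 = 8.43 m s⁻¹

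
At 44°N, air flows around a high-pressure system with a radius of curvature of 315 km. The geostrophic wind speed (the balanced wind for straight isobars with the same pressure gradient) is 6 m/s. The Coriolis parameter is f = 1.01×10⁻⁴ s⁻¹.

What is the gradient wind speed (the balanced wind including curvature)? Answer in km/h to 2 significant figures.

29 km/h

Around a high, pressure-gradient force acts outward with centrifugal, so Coriolis balances both:
fV = (1/ρ)|∂P/∂n| + V²/R  →  V² − fR·V + fR·V_g = 0
With fR = 1.01×10⁻⁴ × 315×10³ m = 31.8 m/s:
V = [fR − √((fR)² − 4 fR V_g)]/2 = [31.8 − √(31.8² − 4×31.8×6)]/2 = 8.02 m/s
Supergeostrophic (V > V_g = 6 m/s), as expected around a high.
Converting: 8.02 m/s × 3.6 = 29 km/h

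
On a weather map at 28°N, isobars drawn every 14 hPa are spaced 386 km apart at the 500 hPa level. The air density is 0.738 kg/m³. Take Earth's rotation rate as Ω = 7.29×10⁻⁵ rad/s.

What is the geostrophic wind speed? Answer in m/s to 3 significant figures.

Coriolis parameter at 28°N:
f = 2Ω sin φ = 2 × 7.29×10⁻⁵ × sin 28° = 6.84×10⁻⁵ s⁻¹
Pressure gradient: |∂P/∂n| = 1400 Pa / 386000 m = 3.63×10⁻³ Pa/m
Geostrophic balance (pressure-gradient force = Coriolis force):
V_g = (1/(fρ)) |∂P/∂n| = 3.63×10⁻³ / (6.84×10⁻⁵ × 0.738) = 71.8 m/s

71.8 m/s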